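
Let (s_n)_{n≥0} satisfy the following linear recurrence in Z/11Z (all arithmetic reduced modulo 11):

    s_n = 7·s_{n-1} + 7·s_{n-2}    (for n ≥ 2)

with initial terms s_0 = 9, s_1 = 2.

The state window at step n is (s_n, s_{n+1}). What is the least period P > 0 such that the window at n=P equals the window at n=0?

n=0: window = (9, 2)
n=1: window = (2, 0)
n=2: window = (0, 3)
n=3: window = (3, 10)
n=4: window = (10, 3)
n=5: window = (3, 3)
n=6: window = (3, 9)
n=7: window = (9, 7)
n=8: window = (7, 2)
n=9: window = (2, 8)
n=10: window = (8, 4)
n=11: window = (4, 7)
n=12: window = (7, 0)
n=13: window = (0, 5)
n=14: window = (5, 2)
n=15: window = (2, 5)
n=16: window = (5, 5)
n=17: window = (5, 4)
n=18: window = (4, 8)
n=19: window = (8, 7)
n=20: window = (7, 6)
n=21: window = (6, 3)
n=22: window = (3, 8)
n=23: window = (8, 0)
n=24: window = (0, 1)
n=25: window = (1, 7)
n=26: window = (7, 1)
n=27: window = (1, 1)
n=28: window = (1, 3)
n=29: window = (3, 6)
n=30: window = (6, 8)
n=31: window = (8, 10)
n=32: window = (10, 5)
n=33: window = (5, 6)
n=34: window = (6, 0)
n=35: window = (0, 9)
n=36: window = (9, 8)
n=37: window = (8, 9)
n=38: window = (9, 9)
n=39: window = (9, 5)
n=40: window = (5, 10)
…
n=53: window = (10, 7)
n=54: window = (7, 9)
n=55: window = (9, 2)
window at n=55 equals window at n=0 → period = 55

55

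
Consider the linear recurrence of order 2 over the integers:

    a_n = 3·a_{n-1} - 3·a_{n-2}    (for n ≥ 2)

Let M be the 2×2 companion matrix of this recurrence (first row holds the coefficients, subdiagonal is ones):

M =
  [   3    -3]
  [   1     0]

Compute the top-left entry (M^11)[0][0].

(M^11)[0][0] is the top entry after applying M 11 times to the unit state (1, 0). Equivalently it is h_{12} for the auxiliary sequence (h_n) obeying the same recurrence with h_1 = 1 and h_i = 0 for 0 ≤ i < 1:
h_2 = 3·1 + -3·0 = 3
h_3 = 3·3 + -3·1 = 6
h_4 = 3·6 + -3·3 = 9
h_5 = 3·9 + -3·6 = 9
h_6 = 3·9 + -3·9 = 0
h_7 = 3·0 + -3·9 = -27
h_8 = 3·-27 + -3·0 = -81
h_9 = 3·-81 + -3·-27 = -162
h_10 = 3·-162 + -3·-81 = -243
h_11 = 3·-243 + -3·-162 = -243
h_12 = 3·-243 + -3·-243 = 0

0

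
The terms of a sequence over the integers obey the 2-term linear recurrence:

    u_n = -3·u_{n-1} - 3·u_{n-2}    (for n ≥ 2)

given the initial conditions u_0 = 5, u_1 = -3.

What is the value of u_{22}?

1240029

u_2 = -3·-3 + -3·5 = -6
u_3 = -3·-6 + -3·-3 = 27
u_4 = -3·27 + -3·-6 = -63
u_5 = -3·-63 + -3·27 = 108
u_6 = -3·108 + -3·-63 = -135
u_7 = -3·-135 + -3·108 = 81
u_8 = -3·81 + -3·-135 = 162
u_9 = -3·162 + -3·81 = -729
u_10 = -3·-729 + -3·162 = 1701
u_11 = -3·1701 + -3·-729 = -2916
u_12 = -3·-2916 + -3·1701 = 3645
u_13 = -3·3645 + -3·-2916 = -2187
u_14 = -3·-2187 + -3·3645 = -4374
u_15 = -3·-4374 + -3·-2187 = 19683
u_16 = -3·19683 + -3·-4374 = -45927
u_17 = -3·-45927 + -3·19683 = 78732
u_18 = -3·78732 + -3·-45927 = -98415
u_19 = -3·-98415 + -3·78732 = 59049
u_20 = -3·59049 + -3·-98415 = 118098
u_21 = -3·118098 + -3·59049 = -531441
u_22 = -3·-531441 + -3·118098 = 1240029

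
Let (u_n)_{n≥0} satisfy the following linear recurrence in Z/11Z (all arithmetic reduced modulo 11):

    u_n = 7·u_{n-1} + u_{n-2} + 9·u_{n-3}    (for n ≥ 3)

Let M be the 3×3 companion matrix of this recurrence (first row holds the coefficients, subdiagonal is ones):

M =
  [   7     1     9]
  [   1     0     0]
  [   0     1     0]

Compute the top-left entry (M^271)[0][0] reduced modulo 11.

9

(M^271)[0][0] is the top entry after applying M 271 times to the unit state (1, 0, 0). Equivalently it is h_{273} for the auxiliary sequence (h_n) obeying the same recurrence with h_2 = 1 and h_i = 0 for 0 ≤ i < 2:
h_3 = 7·1 + 1·0 + 9·0 = 7
h_4 = 7·7 + 1·1 + 9·0 = 6
h_5 = 7·6 + 1·7 + 9·1 = 3
h_6 = 7·3 + 1·6 + 9·7 = 2
h_7 = 7·2 + 1·3 + 9·6 = 5
h_8 = 7·5 + 1·2 + 9·3 = 9
h_9 = 7·9 + 1·5 + 9·2 = 9
h_10 = 7·9 + 1·9 + 9·5 = 7
h_11 = 7·7 + 1·9 + 9·9 = 7
h_12 = 7·7 + 1·7 + 9·9 = 5
h_13 = 7·5 + 1·7 + 9·7 = 6
h_14 = 7·6 + 1·5 + 9·7 = 0
h_15 = 7·0 + 1·6 + 9·5 = 7
h_16 = 7·7 + 1·0 + 9·6 = 4
h_17 = 7·4 + 1·7 + 9·0 = 2
h_18 = 7·2 + 1·4 + 9·7 = 4
h_19 = 7·4 + 1·2 + 9·4 = 0
h_20 = 7·0 + 1·4 + 9·2 = 0
h_21 = 7·0 + 1·0 + 9·4 = 3
h_22 = 7·3 + 1·0 + 9·0 = 10
h_23 = 7·10 + 1·3 + 9·0 = 7
h_24 = 7·7 + 1·10 + 9·3 = 9
h_25 = 7·9 + 1·7 + 9·10 = 6
h_26 = 7·6 + 1·9 + 9·7 = 4
h_27 = 7·4 + 1·6 + 9·9 = 5
h_28 = 7·5 + 1·4 + 9·6 = 5
h_29 = 7·5 + 1·5 + 9·4 = 10
h_30 = 7·10 + 1·5 + 9·5 = 10
h_31 = 7·10 + 1·10 + 9·5 = 4
h_32 = 7·4 + 1·10 + 9·10 = 7
h_33 = 7·7 + 1·4 + 9·10 = 0
h_34 = 7·0 + 1·7 + 9·4 = 10
h_35 = 7·10 + 1·0 + 9·7 = 1
h_36 = 7·1 + 1·10 + 9·0 = 6
h_37 = 7·6 + 1·1 + 9·10 = 1
h_38 = 7·1 + 1·6 + 9·1 = 0
h_39 = 7·0 + 1·1 + 9·6 = 0
h_40 = 7·0 + 1·0 + 9·1 = 9
h_41 = 7·9 + 1·0 + 9·0 = 8
h_42 = 7·8 + 1·9 + 9·0 = 10
h_43 = 7·10 + 1·8 + 9·9 = 5
h_44 = 7·5 + 1·10 + 9·8 = 7
h_45 = 7·7 + 1·5 + 9·10 = 1
h_46 = 7·1 + 1·7 + 9·5 = 4
h_47 = 7·4 + 1·1 + 9·7 = 4
h_48 = 7·4 + 1·4 + 9·1 = 8
h_49 = 7·8 + 1·4 + 9·4 = 8
h_50 = 7·8 + 1·8 + 9·4 = 1
h_51 = 7·1 + 1·8 + 9·8 = 10
h_52 = 7·10 + 1·1 + 9·8 = 0
h_53 = 7·0 + 1·10 + 9·1 = 8
h_54 = 7·8 + 1·0 + 9·10 = 3
h_55 = 7·3 + 1·8 + 9·0 = 7
h_56 = 7·7 + 1·3 + 9·8 = 3
h_57 = 7·3 + 1·7 + 9·3 = 0
h_58 = 7·0 + 1·3 + 9·7 = 0
h_59 = 7·0 + 1·0 + 9·3 = 5
h_60 = 7·5 + 1·0 + 9·0 = 2
h_61 = 7·2 + 1·5 + 9·0 = 8
h_62 = 7·8 + 1·2 + 9·5 = 4
h_63 = 7·4 + 1·8 + 9·2 = 10
h_64 = 7·10 + 1·4 + 9·8 = 3
h_65 = 7·3 + 1·10 + 9·4 = 1
h_66 = 7·1 + 1·3 + 9·10 = 1
h_67 = 7·1 + 1·1 + 9·3 = 2
h_68 = 7·2 + 1·1 + 9·1 = 2
h_69 = 7·2 + 1·2 + 9·1 = 3
h_70 = 7·3 + 1·2 + 9·2 = 8
h_71 = 7·8 + 1·3 + 9·2 = 0
h_72 = 7·0 + 1·8 + 9·3 = 2
h_73 = 7·2 + 1·0 + 9·8 = 9
h_74 = 7·9 + 1·2 + 9·0 = 10
h_75 = 7·10 + 1·9 + 9·2 = 9
h_76 = 7·9 + 1·10 + 9·9 = 0
h_77 = 7·0 + 1·9 + 9·10 = 0
h_78 = 7·0 + 1·0 + 9·9 = 4
h_79 = 7·4 + 1·0 + 9·0 = 6
h_80 = 7·6 + 1·4 + 9·0 = 2
h_81 = 7·2 + 1·6 + 9·4 = 1
h_82 = 7·1 + 1·2 + 9·6 = 8
h_83 = 7·8 + 1·1 + 9·2 = 9
h_84 = 7·9 + 1·8 + 9·1 = 3
h_85 = 7·3 + 1·9 + 9·8 = 3
h_86 = 7·3 + 1·3 + 9·9 = 6
h_87 = 7·6 + 1·3 + 9·3 = 6
h_88 = 7·6 + 1·6 + 9·3 = 9
h_89 = 7·9 + 1·6 + 9·6 = 2
h_90 = 7·2 + 1·9 + 9·6 = 0
h_91 = 7·0 + 1·2 + 9·9 = 6
h_92 = 7·6 + 1·0 + 9·2 = 5
h_93 = 7·5 + 1·6 + 9·0 = 8
h_94 = 7·8 + 1·5 + 9·6 = 5
h_95 = 7·5 + 1·8 + 9·5 = 0
h_96 = 7·0 + 1·5 + 9·8 = 0
h_97 = 7·0 + 1·0 + 9·5 = 1
(h_95, h_96, h_97) = (0, 0, 1) = (h_0, h_1, h_2), so the sequence has period 95.
273 ≡ 83 (mod 95), hence h_273 = h_83 = 9.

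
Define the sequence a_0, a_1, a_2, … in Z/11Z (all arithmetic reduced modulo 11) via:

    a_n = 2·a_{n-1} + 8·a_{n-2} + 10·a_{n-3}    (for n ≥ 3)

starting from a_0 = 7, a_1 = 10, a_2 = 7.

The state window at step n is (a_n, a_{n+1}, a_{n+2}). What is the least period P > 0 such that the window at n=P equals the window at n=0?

n=0: window = (7, 10, 7)
n=1: window = (10, 7, 10)
n=2: window = (7, 10, 0)
n=3: window = (10, 0, 7)
n=4: window = (0, 7, 4)
n=5: window = (7, 4, 9)
n=6: window = (4, 9, 10)
n=7: window = (9, 10, 0)
n=8: window = (10, 0, 5)
n=9: window = (0, 5, 0)
n=10: window = (5, 0, 7)
n=11: window = (0, 7, 9)
n=12: window = (7, 9, 8)
n=13: window = (9, 8, 4)
n=14: window = (8, 4, 8)
n=15: window = (4, 8, 7)
n=16: window = (8, 7, 8)
n=17: window = (7, 8, 9)
n=18: window = (8, 9, 9)
n=19: window = (9, 9, 5)
n=20: window = (9, 5, 7)
n=21: window = (5, 7, 1)
n=22: window = (7, 1, 9)
n=23: window = (1, 9, 8)
n=24: window = (9, 8, 10)
n=25: window = (8, 10, 9)
n=26: window = (10, 9, 2)
n=27: window = (9, 2, 0)
n=28: window = (2, 0, 7)
n=29: window = (0, 7, 1)
n=30: window = (7, 1, 3)
n=31: window = (1, 3, 7)
n=32: window = (3, 7, 4)
n=33: window = (7, 4, 6)
n=34: window = (4, 6, 4)
n=35: window = (6, 4, 8)
n=36: window = (4, 8, 9)
n=37: window = (8, 9, 1)
n=38: window = (9, 1, 0)
n=39: window = (1, 0, 10)
n=40: window = (0, 10, 8)
…
n=264: window = (6, 3, 7)
n=265: window = (3, 7, 10)
n=266: window = (7, 10, 7)
window at n=266 equals window at n=0 → period = 266

266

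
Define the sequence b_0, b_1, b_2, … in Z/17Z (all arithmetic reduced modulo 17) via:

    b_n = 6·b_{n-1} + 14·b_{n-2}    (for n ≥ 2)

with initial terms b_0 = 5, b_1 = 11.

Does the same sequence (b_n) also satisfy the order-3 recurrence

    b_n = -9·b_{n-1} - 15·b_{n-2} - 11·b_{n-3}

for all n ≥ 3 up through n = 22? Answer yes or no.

yes

Terms b_0..b_22: 5, 11, 0, 1, 6, 16, 10, 12, 8, 12, 14, 14, 8, 6, 12, 3, 16, 2, 15, 16, 0, 3, 1
n=3: candidate gives 1, actual b_3 = 1 ✓
n=4: candidate gives 6, actual b_4 = 6 ✓
n=5: candidate gives 16, actual b_5 = 16 ✓
n=6: candidate gives 10, actual b_6 = 10 ✓
n=7: candidate gives 12, actual b_7 = 12 ✓
n=8: candidate gives 8, actual b_8 = 8 ✓
n=9: candidate gives 12, actual b_9 = 12 ✓
n=10: candidate gives 14, actual b_10 = 14 ✓
n=11: candidate gives 14, actual b_11 = 14 ✓
n=12: candidate gives 8, actual b_12 = 8 ✓
n=13: candidate gives 6, actual b_13 = 6 ✓
n=14: candidate gives 12, actual b_14 = 12 ✓
n=15: candidate gives 3, actual b_15 = 3 ✓
n=16: candidate gives 16, actual b_16 = 16 ✓
n=17: candidate gives 2, actual b_17 = 2 ✓
n=18: candidate gives 15, actual b_18 = 15 ✓
n=19: candidate gives 16, actual b_19 = 16 ✓
n=20: candidate gives 0, actual b_20 = 0 ✓
n=21: candidate gives 3, actual b_21 = 3 ✓
n=22: candidate gives 1, actual b_22 = 1 ✓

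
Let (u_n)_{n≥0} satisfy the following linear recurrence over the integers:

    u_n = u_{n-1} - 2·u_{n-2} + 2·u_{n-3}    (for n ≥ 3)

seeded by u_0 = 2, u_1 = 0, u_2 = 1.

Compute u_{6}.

u_3 = 1·1 + -2·0 + 2·2 = 5
u_4 = 1·5 + -2·1 + 2·0 = 3
u_5 = 1·3 + -2·5 + 2·1 = -5
u_6 = 1·-5 + -2·3 + 2·5 = -1

-1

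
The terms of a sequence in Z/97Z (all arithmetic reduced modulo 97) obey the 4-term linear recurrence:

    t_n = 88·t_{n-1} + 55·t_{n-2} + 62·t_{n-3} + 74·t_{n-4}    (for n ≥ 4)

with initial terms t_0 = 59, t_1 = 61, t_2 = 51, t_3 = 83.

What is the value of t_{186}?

88

t_4 = 88·83 + 55·51 + 62·61 + 74·59 = 21
t_5 = 88·21 + 55·83 + 62·51 + 74·61 = 24
t_6 = 88·24 + 55·21 + 62·83 + 74·51 = 62
t_7 = 88·62 + 55·24 + 62·21 + 74·83 = 58
t_8 = 88·58 + 55·62 + 62·24 + 74·21 = 13
t_9 = 88·13 + 55·58 + 62·62 + 74·24 = 60
Continuing the recurrence:
  t_10 = 17;  t_11 = 0;  t_12 = 88;  t_13 = 46;  t_14 = 58;  t_15 = 92
  t_16 = 86;  t_17 = 34;  t_18 = 64;  t_19 = 48;  t_20 = 17;  t_21 = 47
  t_22 = 76;  t_23 = 8;  t_24 = 35;  t_25 = 70;  t_26 = 43;  t_27 = 17
  t_28 = 24;  t_29 = 29;  t_30 = 57;  t_31 = 45;  t_32 = 96;  t_33 = 16
  t_34 = 19;  t_35 = 0;  t_36 = 23;  t_37 = 21;  t_38 = 57;  t_39 = 31
  t_40 = 40;  t_41 = 31;  t_42 = 10;  t_43 = 84;  t_44 = 20;  t_45 = 79
  t_46 = 32;  t_47 = 67;  t_48 = 66;  t_49 = 57;  t_50 = 36;  t_51 = 27
  t_52 = 67;  t_53 = 57;  t_54 = 41;  t_55 = 91;  t_56 = 34;  t_57 = 13
  t_58 = 50;  t_59 = 86;  t_60 = 60;  t_61 = 7;  t_62 = 47;  t_63 = 55
  t_64 = 77;  t_65 = 41;  t_66 = 84;  t_67 = 61;  t_68 = 89;  t_69 = 29
  t_70 = 82;  t_71 = 25;  t_72 = 59;  t_73 = 23;  t_74 = 83;  t_75 = 12
  t_76 = 64;  t_77 = 45;  t_78 = 10;  t_79 = 63;  t_80 = 40;  t_81 = 71
  t_82 = 96;  t_83 = 95;  t_84 = 50;  t_85 = 73;  t_86 = 52;  t_87 = 0
  t_88 = 28;  t_89 = 32;  t_90 = 56;  t_91 = 82;  t_92 = 93;  t_93 = 7
  t_94 = 21;  t_95 = 2;  t_96 = 14;  t_97 = 58;  t_98 = 83;  t_99 = 64
  t_100 = 85;  t_101 = 68;  t_102 = 11;  t_103 = 67;  t_104 = 32;  t_105 = 90
  t_106 = 1;  t_107 = 49;  t_108 = 93;  t_109 = 44;  t_110 = 71;  t_111 = 18
  t_112 = 64;  t_113 = 21;  t_114 = 1;  t_115 = 44;  t_116 = 71;  t_117 = 2
  t_118 = 93;  t_119 = 44;  t_120 = 9;  t_121 = 8;  t_122 = 42;  t_123 = 93
  t_124 = 16;  t_125 = 19;  t_126 = 77;  t_127 = 78;  t_128 = 75;  t_129 = 95
  t_130 = 30;  t_131 = 51;  t_132 = 21;  t_133 = 60;  t_134 = 80;  t_135 = 90
  t_136 = 37;  t_137 = 49;  t_138 = 96;  t_139 = 18;  t_140 = 30;  t_141 = 16
  t_142 = 26;  t_143 = 55;  t_144 = 73;  t_145 = 23;  t_146 = 24;  t_147 = 42
  t_148 = 10;  t_149 = 75;  t_150 = 84;  t_151 = 16;  t_152 = 69;  t_153 = 56
  t_154 = 23;  t_155 = 90;  t_156 = 12;  t_157 = 33;  t_158 = 79;  t_159 = 69
  t_160 = 62;  t_161 = 4;  t_162 = 15;  t_163 = 14;  t_164 = 6;  t_165 = 2
  t_166 = 59;  t_167 = 17;  t_168 = 71;  t_169 = 28;  t_170 = 52;  t_171 = 39
  t_172 = 90;  t_173 = 35;  t_174 = 37;  t_175 = 67;  t_176 = 77;  t_177 = 19
  t_178 = 92;  t_179 = 55;  t_180 = 92;  t_181 = 92;  t_182 = 94;  t_183 = 20
  t_184 = 42
t_185 = 88·42 + 55·20 + 62·94 + 74·92 = 69
t_186 = 88·69 + 55·42 + 62·20 + 74·94 = 88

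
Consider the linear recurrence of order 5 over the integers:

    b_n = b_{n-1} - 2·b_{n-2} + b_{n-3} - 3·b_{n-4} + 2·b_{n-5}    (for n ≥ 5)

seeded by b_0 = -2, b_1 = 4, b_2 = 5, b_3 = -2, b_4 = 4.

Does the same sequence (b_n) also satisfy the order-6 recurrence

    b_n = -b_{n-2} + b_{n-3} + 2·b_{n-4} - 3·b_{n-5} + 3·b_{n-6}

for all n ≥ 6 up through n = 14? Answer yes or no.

no

Terms b_0..b_14: -2, 4, 5, -2, 4, -3, -20, 6, 27, 12, 18, -37, -130, -20, 173
n=6: candidate gives -14, actual b_6 = -20 ✗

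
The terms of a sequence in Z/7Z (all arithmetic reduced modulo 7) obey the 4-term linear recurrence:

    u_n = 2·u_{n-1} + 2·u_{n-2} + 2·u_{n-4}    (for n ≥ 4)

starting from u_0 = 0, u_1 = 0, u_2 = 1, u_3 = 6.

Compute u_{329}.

6

u_4 = 2·6 + 2·1 + 0·0 + 2·0 = 0
u_5 = 2·0 + 2·6 + 0·1 + 2·0 = 5
u_6 = 2·5 + 2·0 + 0·6 + 2·1 = 5
u_7 = 2·5 + 2·5 + 0·0 + 2·6 = 4
u_8 = 2·4 + 2·5 + 0·5 + 2·0 = 4
u_9 = 2·4 + 2·4 + 0·5 + 2·5 = 5
u_10 = 2·5 + 2·4 + 0·4 + 2·5 = 0
u_11 = 2·0 + 2·5 + 0·4 + 2·4 = 4
u_12 = 2·4 + 2·0 + 0·5 + 2·4 = 2
u_13 = 2·2 + 2·4 + 0·0 + 2·5 = 1
u_14 = 2·1 + 2·2 + 0·4 + 2·0 = 6
u_15 = 2·6 + 2·1 + 0·2 + 2·4 = 1
u_16 = 2·1 + 2·6 + 0·1 + 2·2 = 4
u_17 = 2·4 + 2·1 + 0·6 + 2·1 = 5
u_18 = 2·5 + 2·4 + 0·1 + 2·6 = 2
u_19 = 2·2 + 2·5 + 0·4 + 2·1 = 2
u_20 = 2·2 + 2·2 + 0·5 + 2·4 = 2
u_21 = 2·2 + 2·2 + 0·2 + 2·5 = 4
u_22 = 2·4 + 2·2 + 0·2 + 2·2 = 2
u_23 = 2·2 + 2·4 + 0·2 + 2·2 = 2
u_24 = 2·2 + 2·2 + 0·4 + 2·2 = 5
u_25 = 2·5 + 2·2 + 0·2 + 2·4 = 1
u_26 = 2·1 + 2·5 + 0·2 + 2·2 = 2
u_27 = 2·2 + 2·1 + 0·5 + 2·2 = 3
u_28 = 2·3 + 2·2 + 0·1 + 2·5 = 6
u_29 = 2·6 + 2·3 + 0·2 + 2·1 = 6
u_30 = 2·6 + 2·6 + 0·3 + 2·2 = 0
u_31 = 2·0 + 2·6 + 0·6 + 2·3 = 4
u_32 = 2·4 + 2·0 + 0·6 + 2·6 = 6
u_33 = 2·6 + 2·4 + 0·0 + 2·6 = 4
u_34 = 2·4 + 2·6 + 0·4 + 2·0 = 6
u_35 = 2·6 + 2·4 + 0·6 + 2·4 = 0
u_36 = 2·0 + 2·6 + 0·4 + 2·6 = 3
u_37 = 2·3 + 2·0 + 0·6 + 2·4 = 0
u_38 = 2·0 + 2·3 + 0·0 + 2·6 = 4
u_39 = 2·4 + 2·0 + 0·3 + 2·0 = 1
u_40 = 2·1 + 2·4 + 0·0 + 2·3 = 2
u_41 = 2·2 + 2·1 + 0·4 + 2·0 = 6
u_42 = 2·6 + 2·2 + 0·1 + 2·4 = 3
u_43 = 2·3 + 2·6 + 0·2 + 2·1 = 6
u_44 = 2·6 + 2·3 + 0·6 + 2·2 = 1
u_45 = 2·1 + 2·6 + 0·3 + 2·6 = 5
u_46 = 2·5 + 2·1 + 0·6 + 2·3 = 4
u_47 = 2·4 + 2·5 + 0·1 + 2·6 = 2
u_48 = 2·2 + 2·4 + 0·5 + 2·1 = 0
u_49 = 2·0 + 2·2 + 0·4 + 2·5 = 0
u_50 = 2·0 + 2·0 + 0·2 + 2·4 = 1
u_51 = 2·1 + 2·0 + 0·0 + 2·2 = 6
(u_48, u_49, u_50, u_51) = (0, 0, 1, 6) = (u_0, u_1, u_2, u_3), so the sequence has period 48.
329 ≡ 41 (mod 48), hence u_329 = u_41 = 6.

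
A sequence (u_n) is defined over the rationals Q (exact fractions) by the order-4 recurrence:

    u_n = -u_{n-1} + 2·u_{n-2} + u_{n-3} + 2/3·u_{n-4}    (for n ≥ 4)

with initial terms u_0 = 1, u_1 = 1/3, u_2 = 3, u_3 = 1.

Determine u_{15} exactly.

u_4 = -1·1 + 2·3 + 1·1/3 + 2/3·1 = 6
u_5 = -1·6 + 2·1 + 1·3 + 2/3·1/3 = -7/9
u_6 = -1·-7/9 + 2·6 + 1·1 + 2/3·3 = 142/9
u_7 = -1·142/9 + 2·-7/9 + 1·6 + 2/3·1 = -32/3
u_8 = -1·-32/3 + 2·142/9 + 1·-7/9 + 2/3·6 = 409/9
u_9 = -1·409/9 + 2·-32/3 + 1·142/9 + 2/3·-7/9 = -1391/27
u_10 = -1·-1391/27 + 2·409/9 + 1·-32/3 + 2/3·142/9 = 3841/27
u_11 = -1·3841/27 + 2·-1391/27 + 1·409/9 + 2/3·-32/3 = -5588/27
u_12 = -1·-5588/27 + 2·3841/27 + 1·-1391/27 + 2/3·409/9 = 12697/27
u_13 = -1·12697/27 + 2·-5588/27 + 1·3841/27 + 2/3·-1391/27 = -62878/81
u_14 = -1·-62878/81 + 2·12697/27 + 1·-5588/27 + 2/3·3841/27 = 4814/3
u_15 = -1·4814/3 + 2·-62878/81 + 1·12697/27 + 2/3·-5588/27 = -76273/27

-76273/27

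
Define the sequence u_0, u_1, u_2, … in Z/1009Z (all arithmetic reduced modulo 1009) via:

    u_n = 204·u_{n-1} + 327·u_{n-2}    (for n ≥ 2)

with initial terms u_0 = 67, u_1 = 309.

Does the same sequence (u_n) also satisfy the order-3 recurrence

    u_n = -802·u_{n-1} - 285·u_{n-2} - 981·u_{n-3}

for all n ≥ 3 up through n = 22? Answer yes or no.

Terms u_0..u_22: 67, 309, 189, 357, 434, 448, 231, 901, 28, 666, 733, 38, 238, 438, 693, 60, 727, 434, 358, 33, 700, 223, 953
n=3: candidate gives 357, actual u_3 = 357 ✓
n=4: candidate gives 434, actual u_4 = 434 ✓
n=5: candidate gives 448, actual u_5 = 448 ✓
n=6: candidate gives 231, actual u_6 = 231 ✓
n=7: candidate gives 901, actual u_7 = 901 ✓
n=8: candidate gives 28, actual u_8 = 28 ✓
n=9: candidate gives 666, actual u_9 = 666 ✓
n=10: candidate gives 733, actual u_10 = 733 ✓
n=11: candidate gives 38, actual u_11 = 38 ✓
n=12: candidate gives 238, actual u_12 = 238 ✓
n=13: candidate gives 438, actual u_13 = 438 ✓
n=14: candidate gives 693, actual u_14 = 693 ✓
n=15: candidate gives 60, actual u_15 = 60 ✓
n=16: candidate gives 727, actual u_16 = 727 ✓
n=17: candidate gives 434, actual u_17 = 434 ✓
n=18: candidate gives 358, actual u_18 = 358 ✓
n=19: candidate gives 33, actual u_19 = 33 ✓
n=20: candidate gives 700, actual u_20 = 700 ✓
n=21: candidate gives 223, actual u_21 = 223 ✓
n=22: candidate gives 953, actual u_22 = 953 ✓

yes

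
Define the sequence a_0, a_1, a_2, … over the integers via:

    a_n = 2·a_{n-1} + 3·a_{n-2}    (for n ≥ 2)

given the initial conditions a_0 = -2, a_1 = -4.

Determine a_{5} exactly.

a_2 = 2·-4 + 3·-2 = -14
a_3 = 2·-14 + 3·-4 = -40
a_4 = 2·-40 + 3·-14 = -122
a_5 = 2·-122 + 3·-40 = -364

-364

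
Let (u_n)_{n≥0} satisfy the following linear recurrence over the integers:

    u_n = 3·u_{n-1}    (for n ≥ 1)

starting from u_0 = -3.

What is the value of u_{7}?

u_1 = 3·-3 = -9
u_2 = 3·-9 = -27
u_3 = 3·-27 = -81
u_4 = 3·-81 = -243
u_5 = 3·-243 = -729
u_6 = 3·-729 = -2187
u_7 = 3·-2187 = -6561

-6561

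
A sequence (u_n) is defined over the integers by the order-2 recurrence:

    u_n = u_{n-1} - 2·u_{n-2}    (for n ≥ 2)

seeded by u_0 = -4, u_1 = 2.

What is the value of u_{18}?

u_2 = 1·2 + -2·-4 = 10
u_3 = 1·10 + -2·2 = 6
u_4 = 1·6 + -2·10 = -14
u_5 = 1·-14 + -2·6 = -26
u_6 = 1·-26 + -2·-14 = 2
u_7 = 1·2 + -2·-26 = 54
u_8 = 1·54 + -2·2 = 50
u_9 = 1·50 + -2·54 = -58
u_10 = 1·-58 + -2·50 = -158
u_11 = 1·-158 + -2·-58 = -42
u_12 = 1·-42 + -2·-158 = 274
u_13 = 1·274 + -2·-42 = 358
u_14 = 1·358 + -2·274 = -190
u_15 = 1·-190 + -2·358 = -906
u_16 = 1·-906 + -2·-190 = -526
u_17 = 1·-526 + -2·-906 = 1286
u_18 = 1·1286 + -2·-526 = 2338

2338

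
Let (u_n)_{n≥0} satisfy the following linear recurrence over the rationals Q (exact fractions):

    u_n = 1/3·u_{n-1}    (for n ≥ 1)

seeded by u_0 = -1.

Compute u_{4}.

-1/81

u_1 = 1/3·-1 = -1/3
u_2 = 1/3·-1/3 = -1/9
u_3 = 1/3·-1/9 = -1/27
u_4 = 1/3·-1/27 = -1/81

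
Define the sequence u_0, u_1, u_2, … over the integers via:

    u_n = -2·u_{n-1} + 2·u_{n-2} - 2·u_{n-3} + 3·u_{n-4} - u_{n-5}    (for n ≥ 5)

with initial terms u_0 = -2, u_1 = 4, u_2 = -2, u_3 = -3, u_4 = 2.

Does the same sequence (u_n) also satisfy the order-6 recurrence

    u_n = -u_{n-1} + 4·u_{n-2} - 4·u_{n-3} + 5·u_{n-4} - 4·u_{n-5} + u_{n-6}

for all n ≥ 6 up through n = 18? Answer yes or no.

Terms u_0..u_18: -2, 4, -2, -3, 2, 8, -16, 37, -113, 354, -1064, 3189, -9590, 28861, -86826, 261185, -785703, 2363601, -7110317
n=6: candidate gives -16, actual u_6 = -16 ✓
n=7: candidate gives 37, actual u_7 = 37 ✓
n=8: candidate gives -113, actual u_8 = -113 ✓
n=9: candidate gives 354, actual u_9 = 354 ✓
n=10: candidate gives -1064, actual u_10 = -1064 ✓
n=11: candidate gives 3189, actual u_11 = 3189 ✓
n=12: candidate gives -9590, actual u_12 = -9590 ✓
n=13: candidate gives 28861, actual u_13 = 28861 ✓
n=14: candidate gives -86826, actual u_14 = -86826 ✓
n=15: candidate gives 261185, actual u_15 = 261185 ✓
n=16: candidate gives -785703, actual u_16 = -785703 ✓
n=17: candidate gives 2363601, actual u_17 = 2363601 ✓
n=18: candidate gives -7110317, actual u_18 = -7110317 ✓

yes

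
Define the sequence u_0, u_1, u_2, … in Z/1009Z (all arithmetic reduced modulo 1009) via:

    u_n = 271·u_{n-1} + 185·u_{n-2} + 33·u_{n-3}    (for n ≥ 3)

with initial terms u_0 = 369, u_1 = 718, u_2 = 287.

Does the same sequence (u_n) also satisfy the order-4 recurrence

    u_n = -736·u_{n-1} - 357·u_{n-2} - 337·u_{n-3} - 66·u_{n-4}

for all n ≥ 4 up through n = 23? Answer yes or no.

yes

Terms u_0..u_23: 369, 718, 287, 804, 45, 894, 665, 1003, 560, 56, 525, 594, 634, 365, 710, 355, 467, 745, 332, 39, 719, 121, 608, 1008
n=4: candidate gives 45, actual u_4 = 45 ✓
n=5: candidate gives 894, actual u_5 = 894 ✓
n=6: candidate gives 665, actual u_6 = 665 ✓
n=7: candidate gives 1003, actual u_7 = 1003 ✓
n=8: candidate gives 560, actual u_8 = 560 ✓
n=9: candidate gives 56, actual u_9 = 56 ✓
n=10: candidate gives 525, actual u_10 = 525 ✓
n=11: candidate gives 594, actual u_11 = 594 ✓
n=12: candidate gives 634, actual u_12 = 634 ✓
n=13: candidate gives 365, actual u_13 = 365 ✓
n=14: candidate gives 710, actual u_14 = 710 ✓
n=15: candidate gives 355, actual u_15 = 355 ✓
n=16: candidate gives 467, actual u_16 = 467 ✓
n=17: candidate gives 745, actual u_17 = 745 ✓
n=18: candidate gives 332, actual u_18 = 332 ✓
n=19: candidate gives 39, actual u_19 = 39 ✓
n=20: candidate gives 719, actual u_20 = 719 ✓
n=21: candidate gives 121, actual u_21 = 121 ✓
n=22: candidate gives 608, actual u_22 = 608 ✓
n=23: candidate gives 1008, actual u_23 = 1008 ✓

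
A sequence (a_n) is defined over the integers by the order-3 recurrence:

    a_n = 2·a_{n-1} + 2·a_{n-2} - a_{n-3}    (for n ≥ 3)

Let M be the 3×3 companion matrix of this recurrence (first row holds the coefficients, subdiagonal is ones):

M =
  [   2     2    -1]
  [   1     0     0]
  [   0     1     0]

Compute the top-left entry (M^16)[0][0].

4126648

(M^16)[0][0] is the top entry after applying M 16 times to the unit state (1, 0, 0). Equivalently it is h_{18} for the auxiliary sequence (h_n) obeying the same recurrence with h_2 = 1 and h_i = 0 for 0 ≤ i < 2:
h_3 = 2·1 + 2·0 + -1·0 = 2
h_4 = 2·2 + 2·1 + -1·0 = 6
h_5 = 2·6 + 2·2 + -1·1 = 15
h_6 = 2·15 + 2·6 + -1·2 = 40
h_7 = 2·40 + 2·15 + -1·6 = 104
h_8 = 2·104 + 2·40 + -1·15 = 273
h_9 = 2·273 + 2·104 + -1·40 = 714
h_10 = 2·714 + 2·273 + -1·104 = 1870
h_11 = 2·1870 + 2·714 + -1·273 = 4895
h_12 = 2·4895 + 2·1870 + -1·714 = 12816
h_13 = 2·12816 + 2·4895 + -1·1870 = 33552
h_14 = 2·33552 + 2·12816 + -1·4895 = 87841
h_15 = 2·87841 + 2·33552 + -1·12816 = 229970
h_16 = 2·229970 + 2·87841 + -1·33552 = 602070
h_17 = 2·602070 + 2·229970 + -1·87841 = 1576239
h_18 = 2·1576239 + 2·602070 + -1·229970 = 4126648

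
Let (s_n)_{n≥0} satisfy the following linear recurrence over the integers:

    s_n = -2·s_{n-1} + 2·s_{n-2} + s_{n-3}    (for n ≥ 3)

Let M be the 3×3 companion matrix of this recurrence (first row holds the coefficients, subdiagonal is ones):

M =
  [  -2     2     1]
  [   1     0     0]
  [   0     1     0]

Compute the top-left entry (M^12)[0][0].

87841

(M^12)[0][0] is the top entry after applying M 12 times to the unit state (1, 0, 0). Equivalently it is h_{14} for the auxiliary sequence (h_n) obeying the same recurrence with h_2 = 1 and h_i = 0 for 0 ≤ i < 2:
h_3 = -2·1 + 2·0 + 1·0 = -2
h_4 = -2·-2 + 2·1 + 1·0 = 6
h_5 = -2·6 + 2·-2 + 1·1 = -15
h_6 = -2·-15 + 2·6 + 1·-2 = 40
h_7 = -2·40 + 2·-15 + 1·6 = -104
h_8 = -2·-104 + 2·40 + 1·-15 = 273
h_9 = -2·273 + 2·-104 + 1·40 = -714
h_10 = -2·-714 + 2·273 + 1·-104 = 1870
h_11 = -2·1870 + 2·-714 + 1·273 = -4895
h_12 = -2·-4895 + 2·1870 + 1·-714 = 12816
h_13 = -2·12816 + 2·-4895 + 1·1870 = -33552
h_14 = -2·-33552 + 2·12816 + 1·-4895 = 87841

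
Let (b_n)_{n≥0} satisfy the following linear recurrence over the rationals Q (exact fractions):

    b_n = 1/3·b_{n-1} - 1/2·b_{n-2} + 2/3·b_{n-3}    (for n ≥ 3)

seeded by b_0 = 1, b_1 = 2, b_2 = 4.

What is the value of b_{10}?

-1537/8748

b_3 = 1/3·4 + -1/2·2 + 2/3·1 = 1
b_4 = 1/3·1 + -1/2·4 + 2/3·2 = -1/3
b_5 = 1/3·-1/3 + -1/2·1 + 2/3·4 = 37/18
b_6 = 1/3·37/18 + -1/2·-1/3 + 2/3·1 = 41/27
b_7 = 1/3·41/27 + -1/2·37/18 + 2/3·-1/3 = -241/324
b_8 = 1/3·-241/324 + -1/2·41/27 + 2/3·37/18 = 353/972
b_9 = 1/3·353/972 + -1/2·-241/324 + 2/3·41/27 = 8779/5832
b_10 = 1/3·8779/5832 + -1/2·353/972 + 2/3·-241/324 = -1537/8748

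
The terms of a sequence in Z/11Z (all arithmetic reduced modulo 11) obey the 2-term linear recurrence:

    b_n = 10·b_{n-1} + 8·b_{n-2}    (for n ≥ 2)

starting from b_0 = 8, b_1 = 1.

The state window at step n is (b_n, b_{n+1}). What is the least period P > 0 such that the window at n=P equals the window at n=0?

55

n=0: window = (8, 1)
n=1: window = (1, 8)
n=2: window = (8, 0)
n=3: window = (0, 9)
n=4: window = (9, 2)
n=5: window = (2, 4)
n=6: window = (4, 1)
n=7: window = (1, 9)
n=8: window = (9, 10)
n=9: window = (10, 7)
n=10: window = (7, 7)
n=11: window = (7, 5)
n=12: window = (5, 7)
n=13: window = (7, 0)
n=14: window = (0, 1)
n=15: window = (1, 10)
n=16: window = (10, 9)
n=17: window = (9, 5)
n=18: window = (5, 1)
n=19: window = (1, 6)
n=20: window = (6, 2)
n=21: window = (2, 2)
n=22: window = (2, 3)
n=23: window = (3, 2)
n=24: window = (2, 0)
n=25: window = (0, 5)
n=26: window = (5, 6)
n=27: window = (6, 1)
n=28: window = (1, 3)
n=29: window = (3, 5)
n=30: window = (5, 8)
n=31: window = (8, 10)
n=32: window = (10, 10)
n=33: window = (10, 4)
n=34: window = (4, 10)
n=35: window = (10, 0)
n=36: window = (0, 3)
n=37: window = (3, 8)
n=38: window = (8, 5)
n=39: window = (5, 4)
n=40: window = (4, 3)
…
n=53: window = (2, 8)
n=54: window = (8, 8)
n=55: window = (8, 1)
window at n=55 equals window at n=0 → period = 55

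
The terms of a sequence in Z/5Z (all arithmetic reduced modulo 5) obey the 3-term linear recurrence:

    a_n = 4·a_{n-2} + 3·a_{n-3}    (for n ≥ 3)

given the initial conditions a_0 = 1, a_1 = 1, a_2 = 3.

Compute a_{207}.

a_3 = 0·3 + 4·1 + 3·1 = 2
a_4 = 0·2 + 4·3 + 3·1 = 0
a_5 = 0·0 + 4·2 + 3·3 = 2
a_6 = 0·2 + 4·0 + 3·2 = 1
a_7 = 0·1 + 4·2 + 3·0 = 3
a_8 = 0·3 + 4·1 + 3·2 = 0
a_9 = 0·0 + 4·3 + 3·1 = 0
a_10 = 0·0 + 4·0 + 3·3 = 4
a_11 = 0·4 + 4·0 + 3·0 = 0
a_12 = 0·0 + 4·4 + 3·0 = 1
a_13 = 0·1 + 4·0 + 3·4 = 2
a_14 = 0·2 + 4·1 + 3·0 = 4
a_15 = 0·4 + 4·2 + 3·1 = 1
a_16 = 0·1 + 4·4 + 3·2 = 2
a_17 = 0·2 + 4·1 + 3·4 = 1
a_18 = 0·1 + 4·2 + 3·1 = 1
a_19 = 0·1 + 4·1 + 3·2 = 0
a_20 = 0·0 + 4·1 + 3·1 = 2
a_21 = 0·2 + 4·0 + 3·1 = 3
a_22 = 0·3 + 4·2 + 3·0 = 3
a_23 = 0·3 + 4·3 + 3·2 = 3
a_24 = 0·3 + 4·3 + 3·3 = 1
a_25 = 0·1 + 4·3 + 3·3 = 1
a_26 = 0·1 + 4·1 + 3·3 = 3
(a_24, a_25, a_26) = (1, 1, 3) = (a_0, a_1, a_2), so the sequence has period 24.
207 ≡ 15 (mod 24), hence a_207 = a_15 = 1.

1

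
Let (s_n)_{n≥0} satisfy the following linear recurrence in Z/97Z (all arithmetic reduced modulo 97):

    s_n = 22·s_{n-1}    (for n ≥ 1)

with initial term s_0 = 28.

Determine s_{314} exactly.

s_1 = 22·28 = 34
s_2 = 22·34 = 69
s_3 = 22·69 = 63
s_4 = 22·63 = 28
(s_4) = (28) = (s_0), so the sequence has period 4.
314 ≡ 2 (mod 4), hence s_314 = s_2 = 69.

69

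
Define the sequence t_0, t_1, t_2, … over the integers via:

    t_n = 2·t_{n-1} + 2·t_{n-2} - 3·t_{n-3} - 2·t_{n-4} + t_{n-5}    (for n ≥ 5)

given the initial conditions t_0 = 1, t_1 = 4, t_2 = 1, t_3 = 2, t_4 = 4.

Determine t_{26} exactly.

t_5 = 2·4 + 2·2 + -3·1 + -2·4 + 1·1 = 2
t_6 = 2·2 + 2·4 + -3·2 + -2·1 + 1·4 = 8
t_7 = 2·8 + 2·2 + -3·4 + -2·2 + 1·1 = 5
t_8 = 2·5 + 2·8 + -3·2 + -2·4 + 1·2 = 14
t_9 = 2·14 + 2·5 + -3·8 + -2·2 + 1·4 = 14
t_10 = 2·14 + 2·14 + -3·5 + -2·8 + 1·2 = 27
t_11 = 2·27 + 2·14 + -3·14 + -2·5 + 1·8 = 38
t_12 = 2·38 + 2·27 + -3·14 + -2·14 + 1·5 = 65
t_13 = 2·65 + 2·38 + -3·27 + -2·14 + 1·14 = 111
t_14 = 2·111 + 2·65 + -3·38 + -2·27 + 1·14 = 198
t_15 = 2·198 + 2·111 + -3·65 + -2·38 + 1·27 = 374
t_16 = 2·374 + 2·198 + -3·111 + -2·65 + 1·38 = 719
t_17 = 2·719 + 2·374 + -3·198 + -2·111 + 1·65 = 1435
t_18 = 2·1435 + 2·719 + -3·374 + -2·198 + 1·111 = 2901
t_19 = 2·2901 + 2·1435 + -3·719 + -2·374 + 1·198 = 5965
t_20 = 2·5965 + 2·2901 + -3·1435 + -2·719 + 1·374 = 12363
t_21 = 2·12363 + 2·5965 + -3·2901 + -2·1435 + 1·719 = 25802
t_22 = 2·25802 + 2·12363 + -3·5965 + -2·2901 + 1·1435 = 54068
t_23 = 2·54068 + 2·25802 + -3·12363 + -2·5965 + 1·2901 = 113622
t_24 = 2·113622 + 2·54068 + -3·25802 + -2·12363 + 1·5965 = 239213
t_25 = 2·239213 + 2·113622 + -3·54068 + -2·25802 + 1·12363 = 504225
t_26 = 2·504225 + 2·239213 + -3·113622 + -2·54068 + 1·25802 = 1063676

1063676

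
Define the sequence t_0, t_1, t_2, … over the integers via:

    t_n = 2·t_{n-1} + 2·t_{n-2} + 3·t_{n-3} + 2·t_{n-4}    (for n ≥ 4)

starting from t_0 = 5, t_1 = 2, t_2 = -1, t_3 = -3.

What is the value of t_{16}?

2143432

t_4 = 2·-3 + 2·-1 + 3·2 + 2·5 = 8
t_5 = 2·8 + 2·-3 + 3·-1 + 2·2 = 11
t_6 = 2·11 + 2·8 + 3·-3 + 2·-1 = 27
t_7 = 2·27 + 2·11 + 3·8 + 2·-3 = 94
t_8 = 2·94 + 2·27 + 3·11 + 2·8 = 291
t_9 = 2·291 + 2·94 + 3·27 + 2·11 = 873
t_10 = 2·873 + 2·291 + 3·94 + 2·27 = 2664
t_11 = 2·2664 + 2·873 + 3·291 + 2·94 = 8135
t_12 = 2·8135 + 2·2664 + 3·873 + 2·291 = 24799
t_13 = 2·24799 + 2·8135 + 3·2664 + 2·873 = 75606
t_14 = 2·75606 + 2·24799 + 3·8135 + 2·2664 = 230543
t_15 = 2·230543 + 2·75606 + 3·24799 + 2·8135 = 702965
t_16 = 2·702965 + 2·230543 + 3·75606 + 2·24799 = 2143432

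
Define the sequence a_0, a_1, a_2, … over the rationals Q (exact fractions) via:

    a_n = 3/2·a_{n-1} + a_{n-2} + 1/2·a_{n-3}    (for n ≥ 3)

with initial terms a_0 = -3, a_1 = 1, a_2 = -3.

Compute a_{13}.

-4021293/512

a_3 = 3/2·-3 + 1·1 + 1/2·-3 = -5
a_4 = 3/2·-5 + 1·-3 + 1/2·1 = -10
a_5 = 3/2·-10 + 1·-5 + 1/2·-3 = -43/2
a_6 = 3/2·-43/2 + 1·-10 + 1/2·-5 = -179/4
a_7 = 3/2·-179/4 + 1·-43/2 + 1/2·-10 = -749/8
a_8 = 3/2·-749/8 + 1·-179/4 + 1/2·-43/2 = -3135/16
a_9 = 3/2·-3135/16 + 1·-749/8 + 1/2·-179/4 = -13117/32
a_10 = 3/2·-13117/32 + 1·-3135/16 + 1/2·-749/8 = -54887/64
a_11 = 3/2·-54887/64 + 1·-13117/32 + 1/2·-3135/16 = -229669/128
a_12 = 3/2·-229669/128 + 1·-54887/64 + 1/2·-13117/32 = -961023/256
a_13 = 3/2·-961023/256 + 1·-229669/128 + 1/2·-54887/64 = -4021293/512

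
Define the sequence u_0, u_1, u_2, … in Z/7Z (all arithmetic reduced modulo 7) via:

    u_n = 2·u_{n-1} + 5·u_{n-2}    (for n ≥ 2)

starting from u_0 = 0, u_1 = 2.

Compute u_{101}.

6

u_2 = 2·2 + 5·0 = 4
u_3 = 2·4 + 5·2 = 4
u_4 = 2·4 + 5·4 = 0
u_5 = 2·0 + 5·4 = 6
u_6 = 2·6 + 5·0 = 5
u_7 = 2·5 + 5·6 = 5
u_8 = 2·5 + 5·5 = 0
u_9 = 2·0 + 5·5 = 4
u_10 = 2·4 + 5·0 = 1
u_11 = 2·1 + 5·4 = 1
u_12 = 2·1 + 5·1 = 0
u_13 = 2·0 + 5·1 = 5
u_14 = 2·5 + 5·0 = 3
u_15 = 2·3 + 5·5 = 3
u_16 = 2·3 + 5·3 = 0
u_17 = 2·0 + 5·3 = 1
u_18 = 2·1 + 5·0 = 2
u_19 = 2·2 + 5·1 = 2
u_20 = 2·2 + 5·2 = 0
u_21 = 2·0 + 5·2 = 3
u_22 = 2·3 + 5·0 = 6
u_23 = 2·6 + 5·3 = 6
u_24 = 2·6 + 5·6 = 0
u_25 = 2·0 + 5·6 = 2
(u_24, u_25) = (0, 2) = (u_0, u_1), so the sequence has period 24.
101 ≡ 5 (mod 24), hence u_101 = u_5 = 6.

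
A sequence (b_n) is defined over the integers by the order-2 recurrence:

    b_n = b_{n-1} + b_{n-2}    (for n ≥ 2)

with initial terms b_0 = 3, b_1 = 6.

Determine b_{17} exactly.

b_2 = 1·6 + 1·3 = 9
b_3 = 1·9 + 1·6 = 15
b_4 = 1·15 + 1·9 = 24
b_5 = 1·24 + 1·15 = 39
b_6 = 1·39 + 1·24 = 63
b_7 = 1·63 + 1·39 = 102
b_8 = 1·102 + 1·63 = 165
b_9 = 1·165 + 1·102 = 267
b_10 = 1·267 + 1·165 = 432
b_11 = 1·432 + 1·267 = 699
b_12 = 1·699 + 1·432 = 1131
b_13 = 1·1131 + 1·699 = 1830
b_14 = 1·1830 + 1·1131 = 2961
b_15 = 1·2961 + 1·1830 = 4791
b_16 = 1·4791 + 1·2961 = 7752
b_17 = 1·7752 + 1·4791 = 12543

12543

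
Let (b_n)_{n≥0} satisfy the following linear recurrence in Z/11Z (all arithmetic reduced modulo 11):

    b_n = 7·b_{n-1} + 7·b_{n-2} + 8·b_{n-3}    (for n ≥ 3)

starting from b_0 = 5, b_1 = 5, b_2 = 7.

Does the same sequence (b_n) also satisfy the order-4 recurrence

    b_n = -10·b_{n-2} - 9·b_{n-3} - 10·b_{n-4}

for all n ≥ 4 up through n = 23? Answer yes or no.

yes

Terms b_0..b_23: 5, 5, 7, 3, 0, 0, 2, 3, 2, 7, 10, 3, 4, 8, 9, 8, 7, 1, 10, 1, 8, 0, 9, 6
n=4: candidate gives 0, actual b_4 = 0 ✓
n=5: candidate gives 0, actual b_5 = 0 ✓
n=6: candidate gives 2, actual b_6 = 2 ✓
n=7: candidate gives 3, actual b_7 = 3 ✓
n=8: candidate gives 2, actual b_8 = 2 ✓
n=9: candidate gives 7, actual b_9 = 7 ✓
n=10: candidate gives 10, actual b_10 = 10 ✓
n=11: candidate gives 3, actual b_11 = 3 ✓
n=12: candidate gives 4, actual b_12 = 4 ✓
n=13: candidate gives 8, actual b_13 = 8 ✓
n=14: candidate gives 9, actual b_14 = 9 ✓
n=15: candidate gives 8, actual b_15 = 8 ✓
n=16: candidate gives 7, actual b_16 = 7 ✓
n=17: candidate gives 1, actual b_17 = 1 ✓
n=18: candidate gives 10, actual b_18 = 10 ✓
n=19: candidate gives 1, actual b_19 = 1 ✓
n=20: candidate gives 8, actual b_20 = 8 ✓
n=21: candidate gives 0, actual b_21 = 0 ✓
n=22: candidate gives 9, actual b_22 = 9 ✓
n=23: candidate gives 6, actual b_23 = 6 ✓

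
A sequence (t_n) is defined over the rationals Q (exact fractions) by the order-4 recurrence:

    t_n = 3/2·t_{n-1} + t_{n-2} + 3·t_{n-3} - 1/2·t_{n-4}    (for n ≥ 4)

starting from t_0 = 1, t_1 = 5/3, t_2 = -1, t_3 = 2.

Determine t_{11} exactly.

t_4 = 3/2·2 + 1·-1 + 3·5/3 + -1/2·1 = 13/2
t_5 = 3/2·13/2 + 1·2 + 3·-1 + -1/2·5/3 = 95/12
t_6 = 3/2·95/12 + 1·13/2 + 3·2 + -1/2·-1 = 199/8
t_7 = 3/2·199/8 + 1·95/12 + 3·13/2 + -1/2·2 = 3059/48
t_8 = 3/2·3059/48 + 1·199/8 + 3·95/12 + -1/2·13/2 = 4511/32
t_9 = 3/2·4511/32 + 1·3059/48 + 3·199/8 + -1/2·95/12 = 66403/192
t_10 = 3/2·66403/192 + 1·4511/32 + 3·3059/48 + -1/2·199/8 = 107327/128
t_11 = 3/2·107327/128 + 1·66403/192 + 3·4511/32 + -1/2·3059/48 = 510625/256

510625/256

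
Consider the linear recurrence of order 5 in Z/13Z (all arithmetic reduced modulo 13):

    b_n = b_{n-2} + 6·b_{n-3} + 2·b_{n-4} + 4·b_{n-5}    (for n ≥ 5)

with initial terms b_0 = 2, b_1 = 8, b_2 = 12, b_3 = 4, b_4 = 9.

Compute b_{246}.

b_5 = 0·9 + 1·4 + 6·12 + 2·8 + 4·2 = 9
b_6 = 0·9 + 1·9 + 6·4 + 2·12 + 4·8 = 11
b_7 = 0·11 + 1·9 + 6·9 + 2·4 + 4·12 = 2
b_8 = 0·2 + 1·11 + 6·9 + 2·9 + 4·4 = 8
b_9 = 0·8 + 1·2 + 6·11 + 2·9 + 4·9 = 5
b_10 = 0·5 + 1·8 + 6·2 + 2·11 + 4·9 = 0
Continuing the recurrence:
  b_11 = 10;  b_12 = 2;  b_13 = 0;  b_14 = 4;  b_15 = 6;  b_16 = 9
  b_17 = 12;  b_18 = 1;  b_19 = 3;  b_20 = 11;  b_21 = 4;  b_22 = 1
  b_23 = 2;  b_24 = 7;  b_25 = 8;  b_26 = 11;  b_27 = 6;  b_28 = 3
  b_29 = 12;  b_30 = 2;  b_31 = 8;  b_32 = 0;  b_33 = 4;  b_34 = 9
  b_35 = 2;  b_36 = 0;  b_37 = 12;  b_38 = 7;  b_39 = 0;  b_40 = 9
  b_41 = 1;  b_42 = 6;  b_43 = 5;  b_44 = 4;  b_45 = 1;  b_46 = 11
  b_47 = 7;  b_48 = 6;  b_49 = 0;  b_50 = 9;  b_51 = 3;  b_52 = 10
  b_53 = 3;  b_54 = 7;  b_55 = 1;  b_56 = 5;  b_57 = 11;  b_58 = 11
  b_59 = 6;  b_60 = 0;  b_61 = 10;  b_62 = 11;  b_63 = 1;  b_64 = 4
  b_65 = 9;  b_66 = 7;  b_67 = 1;  b_68 = 8;  b_69 = 12;  b_70 = 12
  b_71 = 12;  b_72 = 0;  b_73 = 10;  b_74 = 1;  b_75 = 4;  b_76 = 5
  b_77 = 4;  b_78 = 6;  b_79 = 7;  b_80 = 4;  b_81 = 6;  b_82 = 9
  b_83 = 3;  b_84 = 3;  b_85 = 7;  b_86 = 11;  b_87 = 2;  b_88 = 6
  b_89 = 3;  b_90 = 3;  b_91 = 9;  b_92 = 2;  b_93 = 5;  b_94 = 9
  b_95 = 8;  b_96 = 1;  b_97 = 2;  b_98 = 9;  b_99 = 8;  b_100 = 3
  b_101 = 5;  b_102 = 12;  b_103 = 10;  b_104 = 2;  b_105 = 0;  b_106 = 2
  b_107 = 2;  b_108 = 7;  b_109 = 9;  b_110 = 10;  b_111 = 11;  b_112 = 8
  b_113 = 0;  b_114 = 0;  b_115 = 6;  b_116 = 8;  b_117 = 12;  b_118 = 5
  b_119 = 7;  b_120 = 0;  b_121 = 2;  b_122 = 9;  b_123 = 10;  b_124 = 10
  b_125 = 3;  b_126 = 5;  b_127 = 2;  b_128 = 5;  b_129 = 0;  b_130 = 0
  b_131 = 2;  b_132 = 5;  b_133 = 9;  b_134 = 4;  b_135 = 4;  b_136 = 11
  b_137 = 1;  b_138 = 1;  b_139 = 0;  b_140 = 6;  b_141 = 0;  b_142 = 12
  b_143 = 1;  b_144 = 11;  b_145 = 6;  b_146 = 2;  b_147 = 5;  b_148 = 12
  b_149 = 8;  b_150 = 5;  b_151 = 7;  b_152 = 6;  b_153 = 10;  b_154 = 12
  b_155 = 2;  b_156 = 8;  b_157 = 1;  b_158 = 6;  b_159 = 10;  b_160 = 10
  b_161 = 2;  b_162 = 8;  b_163 = 2;  b_164 = 2;  b_165 = 3;  b_166 = 12
  b_167 = 12;  b_168 = 3;  b_169 = 7;  b_170 = 7;  b_171 = 6;  b_172 = 12
  b_173 = 9;  b_174 = 12;  b_175 = 4;  b_176 = 10;  b_177 = 12;  b_178 = 3
  b_179 = 11;  b_180 = 7;  b_181 = 2;  b_182 = 10;  b_183 = 0;  b_184 = 2
  b_185 = 1;  b_186 = 4;  b_187 = 1;  b_188 = 1;  b_189 = 9;  b_190 = 6
  b_191 = 7;  b_192 = 1;  b_193 = 0;  b_194 = 0;  b_195 = 5;  b_196 = 4
  b_197 = 9;  b_198 = 8;  b_199 = 4;  b_200 = 12;  b_201 = 8;  b_202 = 10
  b_203 = 3;  b_204 = 7;  b_205 = 10;  b_206 = 12;  b_207 = 7;  b_208 = 7
  b_209 = 10;  b_210 = 9;  b_211 = 10;  b_212 = 7;  b_213 = 8;  b_214 = 8
  b_215 = 2;  b_216 = 6;  b_217 = 3;  b_218 = 1;  b_219 = 10;  b_220 = 0
  b_221 = 7;  b_222 = 9;  b_223 = 5;  b_224 = 0;  b_225 = 8;  b_226 = 11
  b_227 = 2;  b_228 = 1;  b_229 = 6;  b_230 = 2;  b_231 = 8;  b_232 = 9
  b_233 = 10;  b_234 = 7;  b_235 = 10;  b_236 = 0;  b_237 = 4;  b_238 = 10
  b_239 = 0;  b_240 = 9;  b_241 = 3;  b_242 = 6;  b_243 = 6;  b_244 = 3
b_245 = 0·3 + 1·6 + 6·6 + 2·3 + 4·9 = 6
b_246 = 0·6 + 1·3 + 6·6 + 2·6 + 4·3 = 11

11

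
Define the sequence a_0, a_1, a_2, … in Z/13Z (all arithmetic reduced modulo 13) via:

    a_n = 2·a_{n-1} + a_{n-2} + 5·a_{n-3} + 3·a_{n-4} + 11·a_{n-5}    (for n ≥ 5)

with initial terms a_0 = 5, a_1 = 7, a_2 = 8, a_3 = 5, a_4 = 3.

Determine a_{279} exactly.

a_5 = 2·3 + 1·5 + 5·8 + 3·7 + 11·5 = 10
a_6 = 2·10 + 1·3 + 5·5 + 3·8 + 11·7 = 6
a_7 = 2·6 + 1·10 + 5·3 + 3·5 + 11·8 = 10
a_8 = 2·10 + 1·6 + 5·10 + 3·3 + 11·5 = 10
a_9 = 2·10 + 1·10 + 5·6 + 3·10 + 11·3 = 6
a_10 = 2·6 + 1·10 + 5·10 + 3·6 + 11·10 = 5
Continuing the recurrence:
  a_11 = 6;  a_12 = 5;  a_13 = 0;  a_14 = 12;  a_15 = 5;  a_16 = 12
  a_17 = 1;  a_18 = 10;  a_19 = 7;  a_20 = 3;  a_21 = 3;  a_22 = 7
  a_23 = 7;  a_24 = 5;  a_25 = 3;  a_26 = 9;  a_27 = 1;  a_28 = 1
  a_29 = 8;  a_30 = 4;  a_31 = 6;  a_32 = 5;  a_33 = 6;  a_34 = 4
  a_35 = 10;  a_36 = 5;  a_37 = 9;  a_38 = 8;  a_39 = 7;  a_40 = 10
  a_41 = 6;  a_42 = 11;  a_43 = 5;  a_44 = 2;  a_45 = 10;  a_46 = 3
  a_47 = 6;  a_48 = 9;  a_49 = 0;  a_50 = 2;  a_51 = 9;  a_52 = 9
  a_53 = 6;  a_54 = 7;  a_55 = 10;  a_56 = 1;  a_57 = 8;  a_58 = 11
  a_59 = 12;  a_60 = 6;  a_61 = 10;  a_62 = 12;  a_63 = 0;  a_64 = 4
  a_65 = 8;  a_66 = 10;  a_67 = 11;  a_68 = 6;  a_69 = 11;  a_70 = 6
  a_71 = 1;  a_72 = 7;  a_73 = 1;  a_74 = 10;  a_75 = 8;  a_76 = 11
  a_77 = 4;  a_78 = 9;  a_79 = 3;  a_80 = 0;  a_81 = 12;  a_82 = 6
  a_83 = 2;  a_84 = 12;  a_85 = 1;  a_86 = 5;  a_87 = 0;  a_88 = 3
  a_89 = 10;  a_90 = 10;  a_91 = 9;  a_92 = 9;  a_93 = 10;  a_94 = 6
  a_95 = 9;  a_96 = 5;  a_97 = 9;  a_98 = 1;  a_99 = 12;  a_100 = 2
  a_101 = 12;  a_102 = 6;  a_103 = 3;  a_104 = 2;  a_105 = 4;  a_106 = 6
  a_107 = 10;  a_108 = 7;  a_109 = 10;  a_110 = 9;  a_111 = 3;  a_112 = 1
  a_113 = 1;  a_114 = 12;  a_115 = 8;  a_116 = 4;  a_117 = 12;  a_118 = 11
  a_119 = 2;  a_120 = 6;  a_121 = 6;  a_122 = 11;  a_123 = 3;  a_124 = 9
  a_125 = 4;  a_126 = 1;  a_127 = 12;  a_128 = 1;  a_129 = 0;  a_130 = 4
  a_131 = 8;  a_132 = 12;  a_133 = 11;  a_134 = 8;  a_135 = 12;  a_136 = 3
  a_137 = 2;  a_138 = 4;  a_139 = 6;  a_140 = 11;  a_141 = 9;  a_142 = 2
  a_143 = 0;  a_144 = 3;  a_145 = 8;  a_146 = 7;  a_147 = 7;  a_148 = 5
  a_149 = 5;  a_150 = 3;  a_151 = 4;  a_152 = 11;  a_153 = 7;  a_154 = 5
  a_155 = 0;  a_156 = 0;  a_157 = 11;  a_158 = 10;  a_159 = 8;  a_160 = 3
  a_161 = 6;  a_162 = 11;  a_163 = 8;  a_164 = 11;  a_165 = 6;  a_166 = 6
  a_167 = 10;  a_168 = 8;  a_169 = 0;  a_170 = 12;  a_171 = 4;  a_172 = 11
  a_173 = 5;  a_174 = 12;  a_175 = 7;  a_176 = 11;  a_177 = 4;  a_178 = 2
  a_179 = 8;  a_180 = 5;  a_181 = 5;  a_182 = 1;  a_183 = 0;  a_184 = 12
  a_185 = 8;  a_186 = 8;  a_187 = 4;  a_188 = 1;  a_189 = 7;  a_190 = 4
  a_191 = 3;  a_192 = 1;  a_193 = 5;  a_194 = 11;  a_195 = 7;  a_196 = 8
  a_197 = 0;  a_198 = 1;  a_199 = 2;  a_200 = 2;  a_201 = 8;  a_202 = 5
  a_203 = 6;  a_204 = 7;  a_205 = 0;  a_206 = 10;  a_207 = 11;  a_208 = 2
  a_209 = 12;  a_210 = 7;  a_211 = 10;  a_212 = 6;  a_213 = 11;  a_214 = 10
  a_215 = 12;  a_216 = 9;  a_217 = 10;  a_218 = 6;  a_219 = 5;  a_220 = 4
  a_221 = 3;  a_222 = 7;  a_223 = 1;  a_224 = 0;  a_225 = 11;  a_226 = 3
  a_227 = 6;  a_228 = 3;  a_229 = 8;  a_230 = 10;  a_231 = 3;  a_232 = 1
  a_233 = 8;  a_234 = 7;  a_235 = 3;  a_236 = 11;  a_237 = 4;  a_238 = 0
  a_239 = 2;  a_240 = 12;  a_241 = 3;  a_242 = 7;  a_243 = 5;  a_244 = 12
  a_245 = 10;  a_246 = 7;  a_247 = 7;  a_248 = 6;  a_249 = 8;  a_250 = 6
  a_251 = 5;  a_252 = 8;  a_253 = 11;  a_254 = 5;  a_255 = 12;  a_256 = 7
  a_257 = 3;  a_258 = 1;  a_259 = 1;  a_260 = 2;  a_261 = 5;  a_262 = 1
  a_263 = 5;  a_264 = 1;  a_265 = 10;  a_266 = 0;  a_267 = 2;  a_268 = 8
  a_269 = 7;  a_270 = 12;  a_271 = 12;  a_272 = 0;  a_273 = 12;  a_274 = 2
  a_275 = 2;  a_276 = 3;  a_277 = 2
a_278 = 2·2 + 1·3 + 5·2 + 3·2 + 11·12 = 12
a_279 = 2·12 + 1·2 + 5·3 + 3·2 + 11·2 = 4

4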